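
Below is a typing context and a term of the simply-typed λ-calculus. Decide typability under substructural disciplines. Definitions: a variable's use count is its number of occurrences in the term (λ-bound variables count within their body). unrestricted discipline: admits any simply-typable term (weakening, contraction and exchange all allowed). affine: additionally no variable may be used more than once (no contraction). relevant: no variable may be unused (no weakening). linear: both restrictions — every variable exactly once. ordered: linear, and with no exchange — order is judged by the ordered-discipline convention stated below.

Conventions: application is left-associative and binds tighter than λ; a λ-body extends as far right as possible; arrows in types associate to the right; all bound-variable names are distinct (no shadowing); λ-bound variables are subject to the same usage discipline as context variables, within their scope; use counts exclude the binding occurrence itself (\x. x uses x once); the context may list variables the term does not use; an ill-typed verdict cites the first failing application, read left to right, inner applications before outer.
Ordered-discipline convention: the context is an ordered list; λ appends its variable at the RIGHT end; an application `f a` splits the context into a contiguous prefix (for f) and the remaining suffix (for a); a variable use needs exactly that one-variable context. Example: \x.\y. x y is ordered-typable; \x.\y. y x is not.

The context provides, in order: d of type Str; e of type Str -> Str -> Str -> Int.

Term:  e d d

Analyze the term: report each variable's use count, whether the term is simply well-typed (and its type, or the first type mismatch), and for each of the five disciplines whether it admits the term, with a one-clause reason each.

usage: d=2; e=1
left-to-right use order: e, d, d
typing: ✓ — Str -> Int
ordered: ✗, uses contraction: d ×2
linear: ✗, uses contraction: d ×2
affine: ✗, uses contraction: d ×2
relevant: ✓, at least one use each (d, e)
unrestricted: ✓, typability at Str -> Int is all that's needed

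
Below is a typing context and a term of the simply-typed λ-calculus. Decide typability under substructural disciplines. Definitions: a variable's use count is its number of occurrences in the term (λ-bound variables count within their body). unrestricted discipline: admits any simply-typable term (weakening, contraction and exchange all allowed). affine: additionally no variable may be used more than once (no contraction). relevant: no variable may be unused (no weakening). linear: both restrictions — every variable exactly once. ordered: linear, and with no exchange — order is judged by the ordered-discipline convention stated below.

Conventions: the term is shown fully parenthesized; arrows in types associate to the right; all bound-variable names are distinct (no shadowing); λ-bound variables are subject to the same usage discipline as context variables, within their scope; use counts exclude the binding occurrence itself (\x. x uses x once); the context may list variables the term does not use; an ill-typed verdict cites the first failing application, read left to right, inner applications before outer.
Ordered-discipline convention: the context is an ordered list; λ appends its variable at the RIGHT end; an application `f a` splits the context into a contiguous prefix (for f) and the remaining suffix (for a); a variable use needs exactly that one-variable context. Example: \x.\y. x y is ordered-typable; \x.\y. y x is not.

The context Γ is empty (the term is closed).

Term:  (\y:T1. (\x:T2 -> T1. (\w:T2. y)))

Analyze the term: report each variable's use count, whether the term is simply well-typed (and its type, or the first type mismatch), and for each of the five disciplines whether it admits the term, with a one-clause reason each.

use counts: y (bound): 1×; x (bound): 0×; w (bound): 0×
use order (left to right): y
typing: well-typed — term : T1 -> (T2 -> T1) -> T2 -> T1
ordered ✗ (x, w left unused)
linear ✗ (x, w left unused)
affine ✓ (none of y, x, w used more than once)
relevant ✗ (x, w left unused)
unrestricted ✓ (simply typable at T1 -> (T2 -> T1) -> T2 -> T1; W, C, E all held)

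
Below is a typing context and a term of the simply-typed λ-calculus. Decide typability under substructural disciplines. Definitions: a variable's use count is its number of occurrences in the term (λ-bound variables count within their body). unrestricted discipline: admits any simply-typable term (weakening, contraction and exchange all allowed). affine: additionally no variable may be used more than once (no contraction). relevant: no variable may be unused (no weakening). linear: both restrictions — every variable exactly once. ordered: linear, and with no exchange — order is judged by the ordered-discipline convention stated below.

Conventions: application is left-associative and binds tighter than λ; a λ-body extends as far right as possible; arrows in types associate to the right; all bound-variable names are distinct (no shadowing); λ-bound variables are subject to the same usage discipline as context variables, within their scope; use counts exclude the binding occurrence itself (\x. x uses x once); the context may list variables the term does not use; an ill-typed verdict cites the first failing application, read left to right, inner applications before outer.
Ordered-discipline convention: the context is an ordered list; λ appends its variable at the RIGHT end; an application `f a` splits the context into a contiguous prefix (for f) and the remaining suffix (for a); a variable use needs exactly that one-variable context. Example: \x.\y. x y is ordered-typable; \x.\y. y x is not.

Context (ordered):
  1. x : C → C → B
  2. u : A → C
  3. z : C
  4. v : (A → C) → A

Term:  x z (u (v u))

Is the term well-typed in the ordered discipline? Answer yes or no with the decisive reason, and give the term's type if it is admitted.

no — repeated use of u ×2
use counts: x: 1; u: 2; z: 1; v: 1
use order (left to right): x, z, u, v, u
typing: well-typed at B
summary: ordered ✗; linear ✗; affine ✗; relevant ✓; unrestricted ✓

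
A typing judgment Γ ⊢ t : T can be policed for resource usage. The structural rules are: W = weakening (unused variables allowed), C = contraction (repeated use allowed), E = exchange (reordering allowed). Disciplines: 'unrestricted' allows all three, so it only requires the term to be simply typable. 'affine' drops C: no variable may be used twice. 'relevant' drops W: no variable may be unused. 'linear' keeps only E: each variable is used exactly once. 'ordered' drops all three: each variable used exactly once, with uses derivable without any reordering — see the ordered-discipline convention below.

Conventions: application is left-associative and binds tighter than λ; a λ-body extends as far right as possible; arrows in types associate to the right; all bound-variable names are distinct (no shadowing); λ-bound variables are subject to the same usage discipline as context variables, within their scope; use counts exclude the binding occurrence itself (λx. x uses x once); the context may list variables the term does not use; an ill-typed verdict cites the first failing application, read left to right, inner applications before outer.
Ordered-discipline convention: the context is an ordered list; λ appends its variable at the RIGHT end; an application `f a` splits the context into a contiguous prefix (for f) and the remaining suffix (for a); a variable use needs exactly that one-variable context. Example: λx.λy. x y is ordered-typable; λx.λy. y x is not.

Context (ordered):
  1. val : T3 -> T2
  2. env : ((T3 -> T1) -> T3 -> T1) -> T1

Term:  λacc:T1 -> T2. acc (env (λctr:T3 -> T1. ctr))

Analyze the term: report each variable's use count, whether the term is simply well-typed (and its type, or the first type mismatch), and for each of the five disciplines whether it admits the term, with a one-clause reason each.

usage: val: 0×; env: 1×; acc (λ-bound): 1×; ctr (λ-bound): 1×
order of uses: acc, env, ctr
typing: well-typed at (T1 -> T2) -> T2
ordered: ✗ — needs weakening: val unused
linear: ✗ — needs weakening: val unused
affine: ✓ — at most one use each (val, env, acc, ctr)
relevant: ✗ — needs weakening: val unused
unrestricted: ✓ — simply typable at (T1 -> T2) -> T2; W, C, E all held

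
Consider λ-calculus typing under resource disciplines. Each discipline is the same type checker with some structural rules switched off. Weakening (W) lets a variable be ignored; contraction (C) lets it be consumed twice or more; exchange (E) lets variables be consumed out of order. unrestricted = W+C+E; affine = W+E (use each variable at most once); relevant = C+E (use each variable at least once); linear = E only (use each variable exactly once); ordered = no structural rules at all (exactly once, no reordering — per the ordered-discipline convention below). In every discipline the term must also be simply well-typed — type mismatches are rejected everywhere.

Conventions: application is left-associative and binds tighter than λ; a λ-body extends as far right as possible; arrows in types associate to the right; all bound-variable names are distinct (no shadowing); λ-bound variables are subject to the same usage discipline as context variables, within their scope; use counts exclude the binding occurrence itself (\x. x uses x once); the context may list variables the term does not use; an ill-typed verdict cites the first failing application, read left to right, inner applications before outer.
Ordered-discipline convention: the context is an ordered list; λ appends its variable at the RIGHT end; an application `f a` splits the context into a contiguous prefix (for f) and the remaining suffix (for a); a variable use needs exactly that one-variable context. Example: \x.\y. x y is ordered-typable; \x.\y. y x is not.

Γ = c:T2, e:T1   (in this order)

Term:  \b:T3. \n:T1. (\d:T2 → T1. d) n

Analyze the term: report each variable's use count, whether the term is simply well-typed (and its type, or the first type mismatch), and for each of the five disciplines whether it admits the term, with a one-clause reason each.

use counts: c: 0×, e: 0×, b [bound]: 0×, n [bound]: 1×, d [bound]: 1×
order of uses: d, n
typing: ill-typed: an application expects T2 → T1 but receives T1
ordered: ✗, not simply typable
linear: ✗, fails simple typing
affine: ✗, a type mismatch blocks all five
relevant: ✗, the type mismatch rejects it
unrestricted: ✗, not simply typable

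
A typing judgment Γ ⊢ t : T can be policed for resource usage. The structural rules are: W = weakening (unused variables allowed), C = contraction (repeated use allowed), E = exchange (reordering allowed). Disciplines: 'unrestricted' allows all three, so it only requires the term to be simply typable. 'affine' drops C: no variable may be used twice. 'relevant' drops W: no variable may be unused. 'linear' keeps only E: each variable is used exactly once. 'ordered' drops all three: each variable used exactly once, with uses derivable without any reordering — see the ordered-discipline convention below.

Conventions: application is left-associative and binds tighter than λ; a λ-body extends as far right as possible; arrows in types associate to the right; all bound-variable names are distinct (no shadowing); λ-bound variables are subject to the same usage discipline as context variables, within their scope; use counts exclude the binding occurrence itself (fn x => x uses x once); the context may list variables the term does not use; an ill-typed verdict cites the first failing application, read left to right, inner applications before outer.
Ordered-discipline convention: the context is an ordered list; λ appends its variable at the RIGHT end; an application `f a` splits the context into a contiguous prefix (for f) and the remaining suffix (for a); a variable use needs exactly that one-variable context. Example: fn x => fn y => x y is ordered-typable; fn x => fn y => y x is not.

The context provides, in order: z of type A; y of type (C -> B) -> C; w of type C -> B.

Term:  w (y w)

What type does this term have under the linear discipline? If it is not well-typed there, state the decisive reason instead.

not well-typed under linear — w ×2 used more than once (contraction); unused: z — weakening required
usage: z: 0×, y: 1×, w: 2×
uses in reading order: w, y, w
typing: the term checks, with type B
all disciplines: ordered ✗, linear ✗, affine ✗, relevant ✗, unrestricted ✓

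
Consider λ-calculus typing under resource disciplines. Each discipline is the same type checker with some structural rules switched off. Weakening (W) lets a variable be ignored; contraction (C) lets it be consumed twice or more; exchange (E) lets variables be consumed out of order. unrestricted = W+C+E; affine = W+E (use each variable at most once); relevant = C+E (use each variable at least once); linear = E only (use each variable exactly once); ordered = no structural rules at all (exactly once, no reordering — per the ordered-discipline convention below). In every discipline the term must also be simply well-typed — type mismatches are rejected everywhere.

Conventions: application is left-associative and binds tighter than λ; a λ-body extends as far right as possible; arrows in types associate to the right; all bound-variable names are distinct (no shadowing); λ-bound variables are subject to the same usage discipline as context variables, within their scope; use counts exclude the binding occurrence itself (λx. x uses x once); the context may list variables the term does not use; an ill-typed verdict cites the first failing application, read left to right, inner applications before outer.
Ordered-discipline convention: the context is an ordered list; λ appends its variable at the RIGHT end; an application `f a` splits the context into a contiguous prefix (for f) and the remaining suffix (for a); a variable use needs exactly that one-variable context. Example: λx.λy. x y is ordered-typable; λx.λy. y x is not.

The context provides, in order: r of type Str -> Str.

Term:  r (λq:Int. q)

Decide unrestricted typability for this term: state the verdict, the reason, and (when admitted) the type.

no — a type mismatch blocks all five
variable uses: r=1; q (bound)=1
left-to-right use order: r, q
typing: ill-typed: an argument Int -> Int mismatches the expected Str
all disciplines: ordered ✗; linear ✗; affine ✗; relevant ✗; unrestricted ✗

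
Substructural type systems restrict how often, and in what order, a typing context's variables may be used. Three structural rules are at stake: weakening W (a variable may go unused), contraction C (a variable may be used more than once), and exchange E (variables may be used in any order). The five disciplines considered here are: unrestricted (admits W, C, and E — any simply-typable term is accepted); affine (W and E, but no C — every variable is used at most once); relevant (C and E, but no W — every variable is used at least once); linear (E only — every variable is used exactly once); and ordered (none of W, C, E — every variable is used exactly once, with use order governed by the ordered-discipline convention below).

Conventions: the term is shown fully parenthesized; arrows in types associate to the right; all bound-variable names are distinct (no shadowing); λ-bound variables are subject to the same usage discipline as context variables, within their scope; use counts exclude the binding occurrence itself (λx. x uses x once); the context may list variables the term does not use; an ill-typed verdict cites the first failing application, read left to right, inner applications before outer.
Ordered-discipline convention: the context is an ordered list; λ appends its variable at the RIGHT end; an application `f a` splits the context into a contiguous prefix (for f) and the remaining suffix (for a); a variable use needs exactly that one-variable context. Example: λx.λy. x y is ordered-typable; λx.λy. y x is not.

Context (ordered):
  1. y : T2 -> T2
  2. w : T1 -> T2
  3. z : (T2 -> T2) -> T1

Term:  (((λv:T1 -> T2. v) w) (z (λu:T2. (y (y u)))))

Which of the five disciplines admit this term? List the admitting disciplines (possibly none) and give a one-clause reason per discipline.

admitted by: relevant, unrestricted
use counts: y ×2; w ×1; z ×1; v [bound] ×1; u [bound] ×1
left-to-right use order: v, w, z, y, y, u
typing: the term checks, with type T2
ordered: ✗, needs contraction — y ×2
linear: ✗, needs contraction — y ×2
affine: ✗, needs contraction — y ×2
relevant: ✓, y, w, z, v, u: all used, weakening unneeded
unrestricted: ✓, simply typable at T2; W, C, E all held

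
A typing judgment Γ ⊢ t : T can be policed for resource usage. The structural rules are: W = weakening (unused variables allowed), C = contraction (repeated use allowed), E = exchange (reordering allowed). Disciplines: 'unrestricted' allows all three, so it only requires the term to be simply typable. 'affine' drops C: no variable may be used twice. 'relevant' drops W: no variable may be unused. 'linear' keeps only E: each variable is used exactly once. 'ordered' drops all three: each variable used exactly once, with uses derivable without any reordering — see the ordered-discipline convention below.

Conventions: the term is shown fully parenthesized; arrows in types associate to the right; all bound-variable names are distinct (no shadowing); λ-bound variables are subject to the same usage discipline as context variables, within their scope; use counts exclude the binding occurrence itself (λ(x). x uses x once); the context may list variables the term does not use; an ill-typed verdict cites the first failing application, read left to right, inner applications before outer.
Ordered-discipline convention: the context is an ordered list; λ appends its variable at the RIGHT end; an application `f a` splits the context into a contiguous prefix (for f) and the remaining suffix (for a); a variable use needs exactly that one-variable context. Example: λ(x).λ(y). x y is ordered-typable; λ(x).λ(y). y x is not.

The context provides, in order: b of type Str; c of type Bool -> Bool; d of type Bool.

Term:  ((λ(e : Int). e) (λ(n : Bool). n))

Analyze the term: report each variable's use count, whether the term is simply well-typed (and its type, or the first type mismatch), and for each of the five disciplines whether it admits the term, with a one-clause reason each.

variable uses: b ×0, c ×0, d ×0, e [bound] ×1, n [bound] ×1
order of uses: e, n
typing: ill-typed: an application expects Int but receives Bool -> Bool
ordered: ✗ — a type mismatch blocks all five
linear: ✗ — the type mismatch rejects it
affine: ✗ — not simply typable
relevant: ✗ — fails simple typing
unrestricted: ✗ — a type mismatch blocks all five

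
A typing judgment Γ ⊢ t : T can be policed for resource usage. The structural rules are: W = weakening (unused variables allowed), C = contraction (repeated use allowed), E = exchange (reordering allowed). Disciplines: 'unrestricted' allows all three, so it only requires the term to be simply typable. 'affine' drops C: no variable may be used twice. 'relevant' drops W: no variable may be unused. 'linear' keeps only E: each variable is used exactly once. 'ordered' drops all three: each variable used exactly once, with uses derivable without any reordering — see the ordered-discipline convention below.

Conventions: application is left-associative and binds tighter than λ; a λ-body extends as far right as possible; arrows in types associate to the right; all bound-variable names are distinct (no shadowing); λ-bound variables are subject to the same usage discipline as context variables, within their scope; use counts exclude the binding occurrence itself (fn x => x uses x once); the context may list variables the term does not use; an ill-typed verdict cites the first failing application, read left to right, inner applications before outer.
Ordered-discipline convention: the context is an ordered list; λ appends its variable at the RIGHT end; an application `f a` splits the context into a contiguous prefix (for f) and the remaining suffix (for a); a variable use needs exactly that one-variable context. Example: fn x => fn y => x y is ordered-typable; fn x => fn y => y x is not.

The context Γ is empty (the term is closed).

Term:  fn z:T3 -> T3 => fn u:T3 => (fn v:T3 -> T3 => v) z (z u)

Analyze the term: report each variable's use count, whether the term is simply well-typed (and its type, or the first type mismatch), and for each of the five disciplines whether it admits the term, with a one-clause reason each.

variable uses: z (bound): 2×; u (bound): 1×; v (bound): 1×
use order (left to right): v, z, z, u
typing: well-typed at (T3 -> T3) -> T3 -> T3
ordered ✗ (z ×2 used more than once (contraction))
linear ✗ (z ×2 used more than once (contraction))
affine ✗ (z ×2 used more than once (contraction))
relevant ✓ (at least one use each (z, u, v))
unrestricted ✓ (type-checks ((T3 -> T3) -> T3 -> T3) and nothing is barred)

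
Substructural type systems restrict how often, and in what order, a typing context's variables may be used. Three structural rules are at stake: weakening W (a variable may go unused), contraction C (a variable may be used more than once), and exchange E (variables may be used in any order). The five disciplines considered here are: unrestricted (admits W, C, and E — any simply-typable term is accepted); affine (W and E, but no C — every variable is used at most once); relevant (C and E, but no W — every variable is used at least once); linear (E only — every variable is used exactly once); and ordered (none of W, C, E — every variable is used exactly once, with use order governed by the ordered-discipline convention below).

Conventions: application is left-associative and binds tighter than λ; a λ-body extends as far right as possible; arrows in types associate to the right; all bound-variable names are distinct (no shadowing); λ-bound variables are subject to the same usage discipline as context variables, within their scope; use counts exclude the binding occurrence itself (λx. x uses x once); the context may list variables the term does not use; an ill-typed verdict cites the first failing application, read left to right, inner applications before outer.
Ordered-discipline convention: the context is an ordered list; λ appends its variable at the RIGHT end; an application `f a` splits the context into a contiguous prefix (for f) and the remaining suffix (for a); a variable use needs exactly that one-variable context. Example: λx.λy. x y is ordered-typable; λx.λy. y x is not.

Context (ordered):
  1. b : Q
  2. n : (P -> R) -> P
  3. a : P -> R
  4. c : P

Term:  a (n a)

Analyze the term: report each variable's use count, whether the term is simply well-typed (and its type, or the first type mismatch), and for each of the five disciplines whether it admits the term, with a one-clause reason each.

usage: b ×0, n ×1, a ×2, c ×0
use order (left to right): a, n, a
typing: well-typed — term : R
ordered ✗ (a ×2 used more than once (contraction); needs weakening: b, c unused)
linear ✗ (a ×2 used more than once (contraction); needs weakening: b, c unused)
affine ✗ (a ×2 used more than once (contraction))
relevant ✗ (needs weakening: b, c unused)
unrestricted ✓ (simply typable at R; W, C, E all held)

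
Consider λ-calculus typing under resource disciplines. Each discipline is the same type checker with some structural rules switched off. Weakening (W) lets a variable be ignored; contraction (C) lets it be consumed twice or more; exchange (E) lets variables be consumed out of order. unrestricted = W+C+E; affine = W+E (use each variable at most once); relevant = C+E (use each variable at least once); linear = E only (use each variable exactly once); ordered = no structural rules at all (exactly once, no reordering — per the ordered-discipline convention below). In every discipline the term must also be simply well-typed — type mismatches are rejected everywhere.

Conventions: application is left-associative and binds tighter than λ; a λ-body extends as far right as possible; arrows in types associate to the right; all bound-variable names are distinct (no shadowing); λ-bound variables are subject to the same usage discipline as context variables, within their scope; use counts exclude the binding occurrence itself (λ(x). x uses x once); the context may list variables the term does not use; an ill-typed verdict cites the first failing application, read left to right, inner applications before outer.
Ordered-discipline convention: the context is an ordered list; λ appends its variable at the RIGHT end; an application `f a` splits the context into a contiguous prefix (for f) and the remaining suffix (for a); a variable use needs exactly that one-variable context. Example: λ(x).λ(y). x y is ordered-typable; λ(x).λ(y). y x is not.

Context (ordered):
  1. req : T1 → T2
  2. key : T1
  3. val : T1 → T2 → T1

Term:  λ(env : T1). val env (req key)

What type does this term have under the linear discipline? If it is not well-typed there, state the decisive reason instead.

term : T1 → T1
use counts: req ×1, key ×1, val ×1, env [bound] ×1
uses in reading order: val, env, req, key
typing: well-typed at T1 → T1
across the five disciplines: ordered ✗ | linear ✓ | affine ✓ | relevant ✓ | unrestricted ✓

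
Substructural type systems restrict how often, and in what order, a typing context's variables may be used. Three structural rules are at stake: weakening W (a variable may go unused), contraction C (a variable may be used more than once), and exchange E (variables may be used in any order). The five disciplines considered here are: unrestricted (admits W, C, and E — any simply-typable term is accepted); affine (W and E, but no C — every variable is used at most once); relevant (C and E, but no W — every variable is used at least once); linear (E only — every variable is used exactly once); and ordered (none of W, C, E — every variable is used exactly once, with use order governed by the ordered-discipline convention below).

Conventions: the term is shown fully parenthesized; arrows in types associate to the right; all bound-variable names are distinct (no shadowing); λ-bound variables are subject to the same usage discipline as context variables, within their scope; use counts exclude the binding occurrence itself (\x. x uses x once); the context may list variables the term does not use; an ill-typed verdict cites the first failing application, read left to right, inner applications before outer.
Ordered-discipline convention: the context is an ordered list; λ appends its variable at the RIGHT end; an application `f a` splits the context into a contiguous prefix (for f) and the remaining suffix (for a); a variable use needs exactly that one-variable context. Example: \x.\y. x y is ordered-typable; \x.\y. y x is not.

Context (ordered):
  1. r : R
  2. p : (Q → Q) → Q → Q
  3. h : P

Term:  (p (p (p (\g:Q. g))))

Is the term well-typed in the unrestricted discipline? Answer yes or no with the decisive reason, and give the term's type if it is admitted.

yes — type-checks (Q → Q) and nothing is barred; term : Q → Q
counts: r=0; p=3; h=0; g (bound)=1
left-to-right use order: p, p, p, g
typing: ✓ — Q → Q
all disciplines: ordered ✗ | linear ✗ | affine ✗ | relevant ✗ | unrestricted ✓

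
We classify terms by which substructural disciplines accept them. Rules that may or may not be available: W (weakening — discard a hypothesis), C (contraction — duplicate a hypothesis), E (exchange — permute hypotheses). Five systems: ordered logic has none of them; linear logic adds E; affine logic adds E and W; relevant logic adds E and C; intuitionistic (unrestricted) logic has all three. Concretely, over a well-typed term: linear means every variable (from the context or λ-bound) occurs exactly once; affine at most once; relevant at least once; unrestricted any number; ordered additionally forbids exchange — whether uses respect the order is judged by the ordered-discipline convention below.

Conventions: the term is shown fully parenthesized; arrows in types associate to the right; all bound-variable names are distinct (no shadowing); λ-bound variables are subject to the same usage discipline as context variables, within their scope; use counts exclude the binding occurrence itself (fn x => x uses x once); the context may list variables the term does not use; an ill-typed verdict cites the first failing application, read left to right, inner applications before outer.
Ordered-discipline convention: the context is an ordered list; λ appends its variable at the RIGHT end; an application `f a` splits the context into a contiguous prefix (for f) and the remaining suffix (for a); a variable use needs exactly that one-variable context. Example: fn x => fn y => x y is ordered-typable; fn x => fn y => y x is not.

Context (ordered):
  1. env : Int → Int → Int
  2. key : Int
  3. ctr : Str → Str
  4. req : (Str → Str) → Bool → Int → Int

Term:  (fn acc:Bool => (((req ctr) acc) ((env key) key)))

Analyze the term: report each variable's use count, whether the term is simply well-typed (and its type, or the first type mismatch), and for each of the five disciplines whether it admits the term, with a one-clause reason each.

counts: env ×1; key ×2; ctr ×1; req ×1; acc (bound) ×1
order of uses: req, ctr, acc, env, key, key
typing: well-typed at Bool → Int
ordered: ✗, needs contraction — key ×2
linear: ✗, needs contraction — key ×2
affine: ✗, needs contraction — key ×2
relevant: ✓, none of env, key, ctr, req, acc goes unused
unrestricted: ✓, well-typed at Bool → Int; no restrictions here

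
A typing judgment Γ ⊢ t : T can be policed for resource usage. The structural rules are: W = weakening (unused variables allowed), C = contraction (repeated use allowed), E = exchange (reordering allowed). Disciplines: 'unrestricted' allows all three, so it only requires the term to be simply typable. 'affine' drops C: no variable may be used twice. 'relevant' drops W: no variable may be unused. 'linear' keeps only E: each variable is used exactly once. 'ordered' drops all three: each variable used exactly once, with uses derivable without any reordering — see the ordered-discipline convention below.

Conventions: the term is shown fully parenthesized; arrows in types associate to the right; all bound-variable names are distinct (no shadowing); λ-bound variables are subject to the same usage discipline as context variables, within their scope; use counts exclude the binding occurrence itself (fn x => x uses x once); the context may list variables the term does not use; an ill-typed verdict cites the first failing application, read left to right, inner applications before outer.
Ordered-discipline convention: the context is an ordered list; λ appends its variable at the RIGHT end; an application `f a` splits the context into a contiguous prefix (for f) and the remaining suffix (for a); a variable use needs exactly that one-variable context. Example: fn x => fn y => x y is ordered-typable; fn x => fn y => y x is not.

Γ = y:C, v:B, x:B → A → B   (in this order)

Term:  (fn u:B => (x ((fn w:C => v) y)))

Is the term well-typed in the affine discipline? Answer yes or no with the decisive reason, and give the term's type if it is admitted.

yes — no duplicate uses among y, v, x, u, w; term : B → A → B
use counts: y=1; v=1; x=1; u (λ-bound)=0; w (λ-bound)=0
use order (left to right): x, v, y
typing: well-typed at B → A → B
across the five disciplines: ordered ✗ · linear ✗ · affine ✓ · relevant ✗ · unrestricted ✓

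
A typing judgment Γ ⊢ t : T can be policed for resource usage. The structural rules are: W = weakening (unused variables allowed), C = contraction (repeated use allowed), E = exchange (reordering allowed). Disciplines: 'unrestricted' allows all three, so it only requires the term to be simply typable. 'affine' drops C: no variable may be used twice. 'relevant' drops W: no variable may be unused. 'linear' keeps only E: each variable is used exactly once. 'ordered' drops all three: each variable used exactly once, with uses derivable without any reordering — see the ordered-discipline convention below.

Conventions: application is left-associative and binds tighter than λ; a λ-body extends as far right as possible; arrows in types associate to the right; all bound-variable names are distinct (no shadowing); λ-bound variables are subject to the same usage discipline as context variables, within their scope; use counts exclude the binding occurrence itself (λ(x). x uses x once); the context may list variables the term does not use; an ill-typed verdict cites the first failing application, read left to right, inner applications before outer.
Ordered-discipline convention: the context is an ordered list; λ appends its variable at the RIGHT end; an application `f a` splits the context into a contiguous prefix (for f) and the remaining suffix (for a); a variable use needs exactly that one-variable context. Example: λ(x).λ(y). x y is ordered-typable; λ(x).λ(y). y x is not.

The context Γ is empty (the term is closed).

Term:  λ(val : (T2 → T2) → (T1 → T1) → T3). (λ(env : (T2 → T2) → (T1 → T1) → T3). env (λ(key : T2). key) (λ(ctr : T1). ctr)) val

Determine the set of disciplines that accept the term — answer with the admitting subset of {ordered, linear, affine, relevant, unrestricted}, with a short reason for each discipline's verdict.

accepted by: ordered, linear, affine, relevant, unrestricted
use counts: val (bound): 1×, env (bound): 1×, key (bound): 1×, ctr (bound): 1×
order of uses: env, key, ctr, val
typing: well-typed at ((T2 → T2) → (T1 → T1) → T3) → T3
ordered: ✓, single-use (val, env, key, ctr), ordered derivation ok
linear: ✓, each of val, env, key, ctr used exactly once
affine: ✓, none of val, env, key, ctr used more than once
relevant: ✓, none of val, env, key, ctr goes unused
unrestricted: ✓, simply typable at ((T2 → T2) → (T1 → T1) → T3) → T3; W, C, E all held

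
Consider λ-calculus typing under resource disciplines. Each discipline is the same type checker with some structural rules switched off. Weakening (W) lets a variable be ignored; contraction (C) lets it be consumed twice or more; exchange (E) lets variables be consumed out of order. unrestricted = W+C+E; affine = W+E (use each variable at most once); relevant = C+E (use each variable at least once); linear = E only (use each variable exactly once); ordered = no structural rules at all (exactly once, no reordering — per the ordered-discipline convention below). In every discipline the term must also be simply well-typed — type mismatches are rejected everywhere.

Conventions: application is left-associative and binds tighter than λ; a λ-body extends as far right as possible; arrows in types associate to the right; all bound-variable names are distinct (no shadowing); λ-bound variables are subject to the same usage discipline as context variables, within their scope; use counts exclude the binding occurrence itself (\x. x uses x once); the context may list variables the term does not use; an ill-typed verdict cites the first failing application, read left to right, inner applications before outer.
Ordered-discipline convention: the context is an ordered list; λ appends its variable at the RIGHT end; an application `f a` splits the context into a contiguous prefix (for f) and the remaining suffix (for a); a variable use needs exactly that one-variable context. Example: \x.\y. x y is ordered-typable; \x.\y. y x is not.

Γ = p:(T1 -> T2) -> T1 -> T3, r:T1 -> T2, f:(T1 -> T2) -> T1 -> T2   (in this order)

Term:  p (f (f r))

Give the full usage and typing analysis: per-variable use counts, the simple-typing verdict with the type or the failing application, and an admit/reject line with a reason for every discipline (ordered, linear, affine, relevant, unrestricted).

counts: p: 1; r: 1; f: 2
use order (left to right): p, f, f, r
typing: ✓ — T1 -> T3
ordered ✗ (uses contraction: f ×2)
linear ✗ (uses contraction: f ×2)
affine ✗ (uses contraction: f ×2)
relevant ✓ (at least one use each (p, r, f))
unrestricted ✓ (type-checks (T1 -> T3) and nothing is barred)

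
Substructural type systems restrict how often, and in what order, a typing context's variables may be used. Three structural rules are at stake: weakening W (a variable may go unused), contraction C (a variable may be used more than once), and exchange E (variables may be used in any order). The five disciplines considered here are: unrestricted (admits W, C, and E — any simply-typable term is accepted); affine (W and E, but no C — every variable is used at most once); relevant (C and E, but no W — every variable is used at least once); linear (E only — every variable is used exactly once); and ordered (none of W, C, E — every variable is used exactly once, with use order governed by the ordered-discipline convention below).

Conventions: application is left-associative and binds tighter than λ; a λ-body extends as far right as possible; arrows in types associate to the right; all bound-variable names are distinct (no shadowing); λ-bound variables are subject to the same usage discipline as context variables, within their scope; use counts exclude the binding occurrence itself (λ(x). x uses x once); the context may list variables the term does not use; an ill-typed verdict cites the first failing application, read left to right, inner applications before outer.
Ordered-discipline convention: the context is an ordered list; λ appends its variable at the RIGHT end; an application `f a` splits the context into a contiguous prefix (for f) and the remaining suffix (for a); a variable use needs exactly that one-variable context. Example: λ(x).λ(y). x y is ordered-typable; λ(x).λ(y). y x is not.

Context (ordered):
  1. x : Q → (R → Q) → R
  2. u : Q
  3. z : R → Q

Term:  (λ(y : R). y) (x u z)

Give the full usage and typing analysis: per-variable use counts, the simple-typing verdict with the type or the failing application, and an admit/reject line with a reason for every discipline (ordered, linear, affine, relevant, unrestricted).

usage: x: 1; u: 1; z: 1; y [bound]: 1
uses in reading order: y, x, u, z
typing: well-typed — term : R
ordered: ✓ — single-use (x, u, z, y), ordered derivation ok
linear: ✓ — exactly-once usage across x, u, z, y
affine: ✓ — none of x, u, z, y used more than once
relevant: ✓ — none of x, u, z, y goes unused
unrestricted: ✓ — simply typable at R; W, C, E all held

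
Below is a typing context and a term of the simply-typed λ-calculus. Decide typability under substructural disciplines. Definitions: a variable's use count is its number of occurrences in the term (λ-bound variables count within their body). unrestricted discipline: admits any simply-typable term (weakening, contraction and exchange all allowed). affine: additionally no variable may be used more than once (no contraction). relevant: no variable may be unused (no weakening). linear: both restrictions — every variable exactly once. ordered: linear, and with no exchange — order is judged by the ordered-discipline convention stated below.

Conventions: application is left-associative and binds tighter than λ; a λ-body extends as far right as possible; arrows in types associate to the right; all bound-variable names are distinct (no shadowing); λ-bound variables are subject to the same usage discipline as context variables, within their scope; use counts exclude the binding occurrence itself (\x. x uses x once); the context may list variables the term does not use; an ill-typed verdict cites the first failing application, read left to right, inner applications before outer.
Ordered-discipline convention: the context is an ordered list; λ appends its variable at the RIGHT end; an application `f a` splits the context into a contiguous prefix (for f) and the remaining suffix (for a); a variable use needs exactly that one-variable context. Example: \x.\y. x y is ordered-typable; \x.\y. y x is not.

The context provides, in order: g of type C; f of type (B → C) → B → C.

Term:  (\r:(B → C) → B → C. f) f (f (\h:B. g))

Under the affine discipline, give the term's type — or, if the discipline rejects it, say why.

not well-typed under affine — needs contraction — f ×3
use counts: g: 1×; f: 3×; r (bound): 0×; h (bound): 0×
left-to-right use order: f, f, f, g
typing: the term checks, with type B → C
all disciplines: ordered ✗ | linear ✗ | affine ✗ | relevant ✗ | unrestricted ✓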